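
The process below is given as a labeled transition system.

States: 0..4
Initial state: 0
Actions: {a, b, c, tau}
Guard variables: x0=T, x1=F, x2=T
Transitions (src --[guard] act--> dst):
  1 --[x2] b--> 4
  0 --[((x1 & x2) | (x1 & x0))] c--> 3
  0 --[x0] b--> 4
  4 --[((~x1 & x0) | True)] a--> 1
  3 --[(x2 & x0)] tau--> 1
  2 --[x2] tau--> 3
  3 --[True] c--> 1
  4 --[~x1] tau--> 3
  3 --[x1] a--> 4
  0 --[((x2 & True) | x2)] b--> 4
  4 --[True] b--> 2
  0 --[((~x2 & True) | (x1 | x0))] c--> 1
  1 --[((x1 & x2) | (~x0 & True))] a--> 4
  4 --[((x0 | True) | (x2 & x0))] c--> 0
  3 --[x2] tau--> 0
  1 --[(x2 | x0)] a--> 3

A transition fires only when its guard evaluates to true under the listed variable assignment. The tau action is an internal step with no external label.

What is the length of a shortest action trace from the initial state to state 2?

BFS to 2:
  depth 0: {0}
  depth 1: {1,4}
  depth 2: {2,3}
2 enters at depth 2; path b·b

Answer: 2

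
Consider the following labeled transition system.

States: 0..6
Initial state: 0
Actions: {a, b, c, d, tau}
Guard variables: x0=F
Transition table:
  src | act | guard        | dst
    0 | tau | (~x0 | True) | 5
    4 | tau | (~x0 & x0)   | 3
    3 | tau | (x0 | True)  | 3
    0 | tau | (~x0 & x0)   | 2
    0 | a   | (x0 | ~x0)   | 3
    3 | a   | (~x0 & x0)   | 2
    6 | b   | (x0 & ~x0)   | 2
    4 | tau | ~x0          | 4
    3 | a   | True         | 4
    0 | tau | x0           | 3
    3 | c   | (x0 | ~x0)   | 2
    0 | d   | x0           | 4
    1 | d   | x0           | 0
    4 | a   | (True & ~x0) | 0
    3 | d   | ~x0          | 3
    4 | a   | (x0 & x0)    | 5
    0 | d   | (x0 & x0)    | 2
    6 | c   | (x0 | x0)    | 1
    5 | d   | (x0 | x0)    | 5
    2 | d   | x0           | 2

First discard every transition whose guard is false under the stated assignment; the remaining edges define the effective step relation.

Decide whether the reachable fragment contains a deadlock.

Answer: DEADLOCK at state 2

Analysis:
Reachable = {0,2,3,4,5}
  0: a→3  tau→5  [2 out]
  2: ∅  [STUCK]
  3: a→4  c→2  d→3  tau→3  [4 out]
  4: a→0  tau→4  [2 out]
  5: ∅  [STUCK]
witness 2: a·c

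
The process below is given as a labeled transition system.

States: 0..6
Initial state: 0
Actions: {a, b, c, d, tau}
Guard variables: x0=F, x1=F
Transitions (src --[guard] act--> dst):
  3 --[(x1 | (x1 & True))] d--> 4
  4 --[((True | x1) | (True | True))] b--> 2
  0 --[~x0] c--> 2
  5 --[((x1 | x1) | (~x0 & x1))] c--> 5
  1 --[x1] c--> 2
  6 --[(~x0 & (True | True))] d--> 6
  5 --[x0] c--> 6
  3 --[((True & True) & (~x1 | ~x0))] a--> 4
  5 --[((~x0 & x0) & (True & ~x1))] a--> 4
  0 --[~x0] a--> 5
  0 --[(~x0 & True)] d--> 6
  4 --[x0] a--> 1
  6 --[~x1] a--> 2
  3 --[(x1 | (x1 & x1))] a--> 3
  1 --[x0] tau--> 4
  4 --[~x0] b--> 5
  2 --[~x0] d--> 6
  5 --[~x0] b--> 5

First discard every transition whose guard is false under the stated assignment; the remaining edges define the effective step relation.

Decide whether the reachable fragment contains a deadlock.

Answer: DEADLOCK-FREE

Analysis:
Reach set: {0,2,5,6}
  0: a→5  c→2  d→6  [3 exit(s)]
  2: d→6  [1 exit(s)]
  5: b→5  [1 exit(s)]
  6: a→2  d→6  [2 exit(s)]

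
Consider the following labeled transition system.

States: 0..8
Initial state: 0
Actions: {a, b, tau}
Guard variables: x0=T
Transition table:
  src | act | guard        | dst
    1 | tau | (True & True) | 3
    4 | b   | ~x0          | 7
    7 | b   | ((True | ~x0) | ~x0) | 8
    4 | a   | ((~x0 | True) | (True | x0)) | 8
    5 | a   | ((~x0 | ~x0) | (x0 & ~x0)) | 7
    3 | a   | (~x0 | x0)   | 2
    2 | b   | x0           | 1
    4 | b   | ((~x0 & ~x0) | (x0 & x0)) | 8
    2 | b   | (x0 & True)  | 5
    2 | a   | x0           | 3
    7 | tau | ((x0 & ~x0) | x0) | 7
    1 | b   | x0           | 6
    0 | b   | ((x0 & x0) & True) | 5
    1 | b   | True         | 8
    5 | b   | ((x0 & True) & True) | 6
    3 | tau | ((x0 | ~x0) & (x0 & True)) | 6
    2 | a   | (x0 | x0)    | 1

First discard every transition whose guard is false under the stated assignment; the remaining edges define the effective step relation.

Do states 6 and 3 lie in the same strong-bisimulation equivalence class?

Answer: NOT BISIMILAR

Analysis:
Bisimulation quotient by refinement:
  round 0: {{0,1,2,3,4,5,6,7,8}}
  round 1: {{0,5},{1,7},{2,4},{3},{6,8}}
  round 2: {{0},{1},{2},{3},{4},{5},{6,8},{7}}
8 equivalence class(es) (converged in 3)
6∈{6,8}, 3∈{3}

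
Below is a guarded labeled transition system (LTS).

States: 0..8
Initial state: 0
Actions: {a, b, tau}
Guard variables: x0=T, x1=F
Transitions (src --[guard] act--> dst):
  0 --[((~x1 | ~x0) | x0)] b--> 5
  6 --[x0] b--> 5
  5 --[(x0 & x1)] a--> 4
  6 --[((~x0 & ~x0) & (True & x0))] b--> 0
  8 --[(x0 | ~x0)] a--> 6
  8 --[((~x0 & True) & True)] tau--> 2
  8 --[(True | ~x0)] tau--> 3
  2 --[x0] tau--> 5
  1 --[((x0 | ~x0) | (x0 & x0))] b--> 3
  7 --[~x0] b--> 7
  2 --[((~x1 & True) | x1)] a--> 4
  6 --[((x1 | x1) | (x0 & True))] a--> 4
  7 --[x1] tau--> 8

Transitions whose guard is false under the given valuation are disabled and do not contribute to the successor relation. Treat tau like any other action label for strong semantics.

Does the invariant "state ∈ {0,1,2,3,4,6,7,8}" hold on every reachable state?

Allowed set {0,1,2,3,4,6,7,8}
Reach set: {0,5}
  0: ok
  5: outside
witness against invariant: b → 5

Answer: INVARIANT VIOLATED at state 5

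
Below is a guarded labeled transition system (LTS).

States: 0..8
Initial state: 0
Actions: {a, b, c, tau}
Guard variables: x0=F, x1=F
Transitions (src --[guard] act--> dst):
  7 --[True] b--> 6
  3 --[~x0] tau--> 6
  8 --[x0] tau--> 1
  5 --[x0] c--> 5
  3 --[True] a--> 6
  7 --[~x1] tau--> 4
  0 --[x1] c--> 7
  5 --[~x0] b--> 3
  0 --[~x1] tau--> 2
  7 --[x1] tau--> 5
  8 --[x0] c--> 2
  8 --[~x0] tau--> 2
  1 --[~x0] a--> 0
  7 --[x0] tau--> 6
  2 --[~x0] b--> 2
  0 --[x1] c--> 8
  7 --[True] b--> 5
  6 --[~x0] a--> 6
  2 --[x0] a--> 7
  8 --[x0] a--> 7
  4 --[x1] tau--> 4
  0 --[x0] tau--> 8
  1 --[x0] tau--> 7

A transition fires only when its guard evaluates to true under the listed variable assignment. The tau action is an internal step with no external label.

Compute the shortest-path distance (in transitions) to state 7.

Answer: UNREACHABLE

Analysis:
Layered search for 7:
  Layer 0: {0}
  Layer 1: {2}
7 never appears.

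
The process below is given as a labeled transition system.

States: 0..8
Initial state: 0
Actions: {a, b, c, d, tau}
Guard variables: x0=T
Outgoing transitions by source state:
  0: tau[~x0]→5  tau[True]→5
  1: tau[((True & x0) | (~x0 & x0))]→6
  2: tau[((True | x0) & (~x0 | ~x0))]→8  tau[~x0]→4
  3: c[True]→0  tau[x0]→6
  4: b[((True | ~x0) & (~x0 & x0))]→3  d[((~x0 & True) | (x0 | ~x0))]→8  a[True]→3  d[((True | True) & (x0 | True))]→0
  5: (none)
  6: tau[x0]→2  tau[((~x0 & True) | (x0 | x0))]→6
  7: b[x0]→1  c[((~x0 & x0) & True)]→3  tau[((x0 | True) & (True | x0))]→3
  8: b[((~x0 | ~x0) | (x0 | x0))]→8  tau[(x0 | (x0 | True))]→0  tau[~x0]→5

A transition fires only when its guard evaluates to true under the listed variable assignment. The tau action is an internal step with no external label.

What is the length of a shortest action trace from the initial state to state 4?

Breadth-first toward 4:
  Layer 0: {0}
  Layer 1: {5}
4 never appears.

Answer: UNREACHABLE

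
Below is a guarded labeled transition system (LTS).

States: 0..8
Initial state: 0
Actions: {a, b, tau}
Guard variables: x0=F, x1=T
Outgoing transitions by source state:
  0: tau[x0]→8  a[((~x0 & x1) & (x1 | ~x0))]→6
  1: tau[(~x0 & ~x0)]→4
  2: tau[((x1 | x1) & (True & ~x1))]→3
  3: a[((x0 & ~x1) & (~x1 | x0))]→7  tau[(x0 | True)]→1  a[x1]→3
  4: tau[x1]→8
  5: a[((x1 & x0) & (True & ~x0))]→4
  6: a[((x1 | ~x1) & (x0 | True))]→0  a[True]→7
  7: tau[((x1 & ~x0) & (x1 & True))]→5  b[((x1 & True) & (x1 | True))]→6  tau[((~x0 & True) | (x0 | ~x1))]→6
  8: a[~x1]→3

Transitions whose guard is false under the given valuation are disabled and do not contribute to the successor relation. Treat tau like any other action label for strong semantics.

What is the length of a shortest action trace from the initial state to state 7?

Answer: 2

Analysis:
Layered search for 7:
  L0 = {0}
  L1 = {6}
  L2 = {7}
first hit 7 at d=2 via a·a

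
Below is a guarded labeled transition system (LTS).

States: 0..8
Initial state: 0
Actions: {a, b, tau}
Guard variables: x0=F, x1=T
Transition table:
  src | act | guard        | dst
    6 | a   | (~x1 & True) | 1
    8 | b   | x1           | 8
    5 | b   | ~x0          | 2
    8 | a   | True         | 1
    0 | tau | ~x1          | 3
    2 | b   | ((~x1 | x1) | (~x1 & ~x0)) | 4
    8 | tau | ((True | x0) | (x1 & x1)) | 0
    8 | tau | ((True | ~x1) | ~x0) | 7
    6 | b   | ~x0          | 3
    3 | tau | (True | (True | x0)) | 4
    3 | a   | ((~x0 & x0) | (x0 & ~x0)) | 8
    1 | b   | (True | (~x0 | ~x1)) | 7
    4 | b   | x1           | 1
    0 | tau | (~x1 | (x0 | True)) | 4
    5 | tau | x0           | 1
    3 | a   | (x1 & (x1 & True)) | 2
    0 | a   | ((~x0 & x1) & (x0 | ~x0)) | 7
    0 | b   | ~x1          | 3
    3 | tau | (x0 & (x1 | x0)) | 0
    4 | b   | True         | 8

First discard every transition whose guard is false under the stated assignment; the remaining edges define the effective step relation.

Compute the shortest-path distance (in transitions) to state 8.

Layered search for 8:
  L0 = {0}
  L1 = {4,7}
  L2 = {1,8}
depth(8)=2, e.g. tau·b

Answer: 2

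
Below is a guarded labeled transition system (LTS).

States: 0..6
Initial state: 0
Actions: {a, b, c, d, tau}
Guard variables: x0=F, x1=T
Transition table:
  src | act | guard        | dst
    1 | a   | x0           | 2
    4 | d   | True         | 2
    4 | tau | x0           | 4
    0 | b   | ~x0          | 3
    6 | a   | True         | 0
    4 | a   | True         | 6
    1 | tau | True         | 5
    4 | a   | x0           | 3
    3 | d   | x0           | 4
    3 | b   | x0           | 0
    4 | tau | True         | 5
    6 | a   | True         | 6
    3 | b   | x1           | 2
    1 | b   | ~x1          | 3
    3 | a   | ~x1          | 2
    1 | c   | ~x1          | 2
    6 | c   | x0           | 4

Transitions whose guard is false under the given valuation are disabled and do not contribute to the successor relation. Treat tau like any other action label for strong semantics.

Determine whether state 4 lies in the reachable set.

8 transition(s) survive guard evaluation.
Layer 0: {0}
Layer 1: {3}  cumulative {0,3}
Layer 2: {2}  cumulative {0,2,3}
Reach set: {0,2,3}

Answer: UNREACHABLE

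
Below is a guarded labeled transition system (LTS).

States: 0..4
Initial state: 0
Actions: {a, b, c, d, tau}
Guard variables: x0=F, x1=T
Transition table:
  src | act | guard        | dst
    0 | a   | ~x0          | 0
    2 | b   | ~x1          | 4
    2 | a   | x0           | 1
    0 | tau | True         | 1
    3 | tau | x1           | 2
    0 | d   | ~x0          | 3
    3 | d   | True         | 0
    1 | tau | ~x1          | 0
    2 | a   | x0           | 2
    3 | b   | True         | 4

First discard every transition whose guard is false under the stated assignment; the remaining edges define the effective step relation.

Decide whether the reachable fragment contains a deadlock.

Reachable = {0,1,2,3,4}
  0: a→0  d→3  tau→1  [deg 3]
  1: ∅  [no exit]
  2: ∅  [no exit]
  3: b→4  d→0  tau→2  [deg 3]
  4: ∅  [no exit]
witness 1: tau

Answer: DEADLOCK at state 1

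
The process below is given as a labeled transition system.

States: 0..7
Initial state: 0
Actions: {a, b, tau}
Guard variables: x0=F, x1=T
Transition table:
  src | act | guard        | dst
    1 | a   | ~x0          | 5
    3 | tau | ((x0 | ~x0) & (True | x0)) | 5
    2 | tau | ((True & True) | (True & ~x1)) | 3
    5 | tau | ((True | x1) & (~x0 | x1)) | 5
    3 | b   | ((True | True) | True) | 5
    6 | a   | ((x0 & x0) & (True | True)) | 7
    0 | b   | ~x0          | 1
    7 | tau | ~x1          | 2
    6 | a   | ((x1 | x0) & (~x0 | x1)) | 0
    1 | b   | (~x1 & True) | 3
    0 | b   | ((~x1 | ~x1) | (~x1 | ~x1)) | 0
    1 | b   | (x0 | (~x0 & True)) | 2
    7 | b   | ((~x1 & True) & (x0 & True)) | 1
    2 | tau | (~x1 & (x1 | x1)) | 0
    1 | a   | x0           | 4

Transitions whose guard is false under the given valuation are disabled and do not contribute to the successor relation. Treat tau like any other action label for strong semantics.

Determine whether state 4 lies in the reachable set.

8 transition(s) survive guard evaluation.
depth 0: {0}
depth 1: {1}  now seen {0,1}
depth 2: {2,5}  now seen {0,1,2,5}
depth 3: {3}  now seen {0,1,2,3,5}
R = {0,1,2,3,5}

Answer: UNREACHABLE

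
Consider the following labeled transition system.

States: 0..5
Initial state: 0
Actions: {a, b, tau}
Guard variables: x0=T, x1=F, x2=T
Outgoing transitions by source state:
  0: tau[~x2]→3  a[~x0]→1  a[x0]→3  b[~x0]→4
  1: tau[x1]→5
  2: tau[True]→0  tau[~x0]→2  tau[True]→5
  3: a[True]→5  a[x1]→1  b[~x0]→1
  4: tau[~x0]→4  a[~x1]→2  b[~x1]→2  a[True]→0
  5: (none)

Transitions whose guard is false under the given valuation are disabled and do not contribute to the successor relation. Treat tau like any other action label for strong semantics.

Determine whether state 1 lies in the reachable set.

Answer: UNREACHABLE

Trace:
After dropping false guards: 7 live edges.
Layer 0: {0}
Layer 1: {3}  now seen {0,3}
Layer 2: {5}  now seen {0,3,5}
Reachable = {0,3,5}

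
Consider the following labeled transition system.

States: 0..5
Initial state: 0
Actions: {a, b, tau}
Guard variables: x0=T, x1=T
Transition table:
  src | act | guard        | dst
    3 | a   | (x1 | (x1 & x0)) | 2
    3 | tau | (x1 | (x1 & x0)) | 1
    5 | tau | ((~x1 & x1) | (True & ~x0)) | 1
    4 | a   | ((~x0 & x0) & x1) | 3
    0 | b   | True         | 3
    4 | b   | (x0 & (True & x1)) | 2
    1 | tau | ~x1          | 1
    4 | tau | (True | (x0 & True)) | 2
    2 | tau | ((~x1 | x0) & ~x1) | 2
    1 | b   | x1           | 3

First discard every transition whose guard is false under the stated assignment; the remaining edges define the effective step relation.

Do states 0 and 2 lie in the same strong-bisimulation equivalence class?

Answer: NOT BISIMILAR

Trace:
Bisimulation quotient by refinement:
  round 0: {{0,1,2,3,4,5}}
  round 1: {{0,1},{2,5},{3},{4}}
Fixed point at round 2; 4 class(es).
0∈{0,1}, 2∈{2,5}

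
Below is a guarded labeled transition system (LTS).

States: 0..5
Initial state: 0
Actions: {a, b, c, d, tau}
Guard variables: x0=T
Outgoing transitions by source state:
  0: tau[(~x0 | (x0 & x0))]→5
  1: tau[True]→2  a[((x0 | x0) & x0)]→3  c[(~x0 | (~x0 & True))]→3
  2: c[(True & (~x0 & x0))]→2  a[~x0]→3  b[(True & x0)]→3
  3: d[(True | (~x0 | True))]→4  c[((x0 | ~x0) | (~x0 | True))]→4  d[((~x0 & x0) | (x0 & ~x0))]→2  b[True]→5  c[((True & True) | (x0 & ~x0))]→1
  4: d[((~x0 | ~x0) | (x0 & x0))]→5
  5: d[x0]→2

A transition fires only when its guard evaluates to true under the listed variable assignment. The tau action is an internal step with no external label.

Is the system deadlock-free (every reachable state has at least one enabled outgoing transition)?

Answer: DEADLOCK-FREE

Trace:
Reach set: {0,1,2,3,4,5}
  0: tau→5  [deg 1]
  1: a→3  tau→2  [deg 2]
  2: b→3  [deg 1]
  3: b→5  c→1  c→4  d→4  [deg 4]
  4: d→5  [deg 1]
  5: d→2  [deg 1]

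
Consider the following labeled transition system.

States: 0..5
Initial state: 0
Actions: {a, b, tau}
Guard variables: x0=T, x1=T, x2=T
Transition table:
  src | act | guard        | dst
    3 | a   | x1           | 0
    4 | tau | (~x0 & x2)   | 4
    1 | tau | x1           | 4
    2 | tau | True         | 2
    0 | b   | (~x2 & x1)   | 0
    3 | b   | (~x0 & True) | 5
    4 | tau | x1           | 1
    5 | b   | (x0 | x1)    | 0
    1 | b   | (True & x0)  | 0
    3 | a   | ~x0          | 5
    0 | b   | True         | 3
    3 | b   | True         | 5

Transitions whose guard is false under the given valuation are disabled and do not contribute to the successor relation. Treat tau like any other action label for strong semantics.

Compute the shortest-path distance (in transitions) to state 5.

Answer: 2

Analysis:
BFS to 5:
  Layer 0: {0}
  Layer 1: {3}
  Layer 2: {5}
first hit 5 at d=2 via b·b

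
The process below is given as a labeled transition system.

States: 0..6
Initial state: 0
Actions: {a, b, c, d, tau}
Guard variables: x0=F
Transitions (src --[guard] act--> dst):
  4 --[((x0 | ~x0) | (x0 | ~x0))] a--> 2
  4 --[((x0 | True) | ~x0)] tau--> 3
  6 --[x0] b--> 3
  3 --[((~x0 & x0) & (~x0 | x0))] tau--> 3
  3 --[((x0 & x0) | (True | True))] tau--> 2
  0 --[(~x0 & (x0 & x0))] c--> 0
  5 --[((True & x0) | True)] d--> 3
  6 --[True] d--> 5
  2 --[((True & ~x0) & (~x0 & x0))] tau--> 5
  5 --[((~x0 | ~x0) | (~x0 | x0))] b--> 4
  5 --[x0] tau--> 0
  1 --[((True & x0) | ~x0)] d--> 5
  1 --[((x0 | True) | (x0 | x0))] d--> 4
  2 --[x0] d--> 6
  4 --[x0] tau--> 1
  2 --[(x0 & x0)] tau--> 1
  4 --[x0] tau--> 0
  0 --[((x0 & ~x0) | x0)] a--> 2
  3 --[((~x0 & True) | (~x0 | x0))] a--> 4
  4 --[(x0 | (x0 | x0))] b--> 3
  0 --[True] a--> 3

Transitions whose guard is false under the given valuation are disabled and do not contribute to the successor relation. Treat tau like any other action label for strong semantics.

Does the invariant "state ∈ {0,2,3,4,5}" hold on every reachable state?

Allowed set {0,2,3,4,5}
Reachable = {0,2,3,4}
  0: ✓
  2: ✓
  3: ✓
  4: ✓

Answer: INVARIANT HOLDS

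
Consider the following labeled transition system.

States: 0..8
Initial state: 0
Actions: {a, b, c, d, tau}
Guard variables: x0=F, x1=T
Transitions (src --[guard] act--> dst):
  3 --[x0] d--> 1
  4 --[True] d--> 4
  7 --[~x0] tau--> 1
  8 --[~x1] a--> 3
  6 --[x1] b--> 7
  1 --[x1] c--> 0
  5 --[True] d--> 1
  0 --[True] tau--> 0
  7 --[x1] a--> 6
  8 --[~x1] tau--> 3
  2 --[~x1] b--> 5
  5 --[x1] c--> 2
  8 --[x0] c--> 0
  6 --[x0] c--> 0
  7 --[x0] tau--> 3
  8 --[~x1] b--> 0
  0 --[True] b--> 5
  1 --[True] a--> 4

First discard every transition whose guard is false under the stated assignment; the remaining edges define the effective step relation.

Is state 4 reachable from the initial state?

Guard filter leaves 10 enabled edge(s).
Layer 0: {0}
Layer 1: {5}  cumulative {0,5}
Layer 2: {1,2}  cumulative {0,1,2,5}
Layer 3: {4}  cumulative {0,1,2,4,5}
R = {0,1,2,4,5}
trace reaching 4: b·d·a

Answer: REACHABLE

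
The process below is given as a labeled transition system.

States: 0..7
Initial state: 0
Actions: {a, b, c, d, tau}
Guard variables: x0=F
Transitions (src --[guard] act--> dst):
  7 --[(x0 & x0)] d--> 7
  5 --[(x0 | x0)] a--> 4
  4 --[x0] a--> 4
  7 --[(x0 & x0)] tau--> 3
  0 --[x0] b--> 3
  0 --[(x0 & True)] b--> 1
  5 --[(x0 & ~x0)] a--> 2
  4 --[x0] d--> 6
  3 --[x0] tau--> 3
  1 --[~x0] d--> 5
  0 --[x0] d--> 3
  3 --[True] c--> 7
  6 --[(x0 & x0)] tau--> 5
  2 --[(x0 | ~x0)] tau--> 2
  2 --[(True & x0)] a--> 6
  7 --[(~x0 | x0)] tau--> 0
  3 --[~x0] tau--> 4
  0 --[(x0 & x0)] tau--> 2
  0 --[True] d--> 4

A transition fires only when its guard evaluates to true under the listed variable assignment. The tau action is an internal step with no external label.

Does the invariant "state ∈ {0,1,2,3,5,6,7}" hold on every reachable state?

Answer: INVARIANT VIOLATED at state 4

Analysis:
Inv-set: {0,1,2,3,5,6,7}
Reachable = {0,4}
  0: ok
  4: VIOLATES
witness against invariant: d → 4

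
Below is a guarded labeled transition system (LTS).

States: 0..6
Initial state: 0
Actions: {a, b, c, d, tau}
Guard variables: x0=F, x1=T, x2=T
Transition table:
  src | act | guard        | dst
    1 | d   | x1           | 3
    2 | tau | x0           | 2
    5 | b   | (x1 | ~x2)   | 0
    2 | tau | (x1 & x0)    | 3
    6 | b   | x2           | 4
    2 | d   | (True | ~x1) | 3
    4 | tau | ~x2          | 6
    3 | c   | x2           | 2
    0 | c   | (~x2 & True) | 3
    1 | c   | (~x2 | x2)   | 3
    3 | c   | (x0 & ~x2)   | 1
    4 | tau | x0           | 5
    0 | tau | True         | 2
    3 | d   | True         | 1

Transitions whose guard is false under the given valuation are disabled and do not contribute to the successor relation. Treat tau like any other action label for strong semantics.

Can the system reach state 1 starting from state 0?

After dropping false guards: 8 live edges.
Layer 0: {0}
Layer 1: {2}  cumulative {0,2}
Layer 2: {3}  cumulative {0,2,3}
Layer 3: {1}  cumulative {0,1,2,3}
Reachable = {0,1,2,3}
witness 1: tau·d·d

Answer: REACHABLE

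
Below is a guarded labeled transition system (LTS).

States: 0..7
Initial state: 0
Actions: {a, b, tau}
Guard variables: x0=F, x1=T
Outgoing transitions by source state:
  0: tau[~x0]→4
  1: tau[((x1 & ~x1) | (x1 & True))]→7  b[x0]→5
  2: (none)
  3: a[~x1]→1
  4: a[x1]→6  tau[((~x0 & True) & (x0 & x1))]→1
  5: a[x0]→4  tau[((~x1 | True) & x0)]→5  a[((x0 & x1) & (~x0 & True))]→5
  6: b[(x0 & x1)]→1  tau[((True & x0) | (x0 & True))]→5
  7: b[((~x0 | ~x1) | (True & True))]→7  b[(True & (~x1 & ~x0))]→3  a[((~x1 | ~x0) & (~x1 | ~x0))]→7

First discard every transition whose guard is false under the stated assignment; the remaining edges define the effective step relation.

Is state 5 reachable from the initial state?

After dropping false guards: 5 live edges.
depth 0: {0}
depth 1: {4}  now seen {0,4}
depth 2: {6}  now seen {0,4,6}
R = {0,4,6}

Answer: UNREACHABLE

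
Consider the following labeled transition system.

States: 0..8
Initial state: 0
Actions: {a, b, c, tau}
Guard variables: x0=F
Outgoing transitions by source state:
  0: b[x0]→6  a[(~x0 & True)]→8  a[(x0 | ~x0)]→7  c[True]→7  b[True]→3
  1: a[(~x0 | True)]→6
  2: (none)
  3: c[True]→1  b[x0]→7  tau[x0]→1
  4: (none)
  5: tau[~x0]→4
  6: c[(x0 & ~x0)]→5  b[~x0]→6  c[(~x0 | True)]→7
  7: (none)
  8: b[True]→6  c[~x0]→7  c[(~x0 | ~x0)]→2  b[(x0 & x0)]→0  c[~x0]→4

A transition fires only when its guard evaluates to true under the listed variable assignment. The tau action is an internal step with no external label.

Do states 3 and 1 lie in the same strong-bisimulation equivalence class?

Refine partition for ~:
  P[0] = {{0,1,2,3,4,5,6,7,8}}
  P[1] = {{0},{1},{2,4,7},{3},{5},{6,8}}
Fixed point at round 2; 6 class(es).
class of 3: {3}; class of 1: {1}

Answer: NOT BISIMILAR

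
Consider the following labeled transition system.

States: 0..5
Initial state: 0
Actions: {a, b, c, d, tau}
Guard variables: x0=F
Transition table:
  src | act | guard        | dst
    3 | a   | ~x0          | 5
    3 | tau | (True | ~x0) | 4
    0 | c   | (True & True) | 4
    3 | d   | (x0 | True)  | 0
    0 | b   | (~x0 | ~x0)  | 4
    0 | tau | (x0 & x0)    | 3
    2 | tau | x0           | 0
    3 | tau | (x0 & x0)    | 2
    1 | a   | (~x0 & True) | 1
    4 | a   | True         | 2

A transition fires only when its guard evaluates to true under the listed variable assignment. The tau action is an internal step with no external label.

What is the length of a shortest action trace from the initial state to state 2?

BFS to 2:
  depth 0: {0}
  depth 1: {4}
  depth 2: {2}
first hit 2 at d=2 via b·a

Answer: 2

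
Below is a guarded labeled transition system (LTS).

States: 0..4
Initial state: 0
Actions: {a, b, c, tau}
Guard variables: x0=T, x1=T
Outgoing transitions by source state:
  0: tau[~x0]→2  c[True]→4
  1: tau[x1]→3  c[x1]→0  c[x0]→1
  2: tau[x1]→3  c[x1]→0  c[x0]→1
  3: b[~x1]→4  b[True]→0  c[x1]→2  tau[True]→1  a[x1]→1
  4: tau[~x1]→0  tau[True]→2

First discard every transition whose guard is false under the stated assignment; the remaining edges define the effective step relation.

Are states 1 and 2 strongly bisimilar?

Answer: BISIMILAR

Analysis:
Refine partition for ~:
  P[0] = {{0,1,2,3,4}}
  P[1] = {{0},{1,2},{3},{4}}
stable after 2 split(s): 4 block(s)
[1]={1,2}  [2]={1,2}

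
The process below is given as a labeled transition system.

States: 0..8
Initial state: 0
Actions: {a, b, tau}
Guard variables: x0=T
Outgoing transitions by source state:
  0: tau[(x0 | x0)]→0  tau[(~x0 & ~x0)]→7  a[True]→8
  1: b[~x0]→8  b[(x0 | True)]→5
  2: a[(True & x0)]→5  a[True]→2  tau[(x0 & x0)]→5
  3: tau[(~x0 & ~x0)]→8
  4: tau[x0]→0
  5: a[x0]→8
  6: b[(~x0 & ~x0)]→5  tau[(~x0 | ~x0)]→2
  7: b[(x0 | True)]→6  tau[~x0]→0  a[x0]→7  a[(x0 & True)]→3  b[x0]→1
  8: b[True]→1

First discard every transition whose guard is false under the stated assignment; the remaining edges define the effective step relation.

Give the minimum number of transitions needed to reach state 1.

Answer: 2

Working:
BFS to 1:
  depth 0: {0}
  depth 1: {8}
  depth 2: {1}
depth(1)=2, e.g. a·b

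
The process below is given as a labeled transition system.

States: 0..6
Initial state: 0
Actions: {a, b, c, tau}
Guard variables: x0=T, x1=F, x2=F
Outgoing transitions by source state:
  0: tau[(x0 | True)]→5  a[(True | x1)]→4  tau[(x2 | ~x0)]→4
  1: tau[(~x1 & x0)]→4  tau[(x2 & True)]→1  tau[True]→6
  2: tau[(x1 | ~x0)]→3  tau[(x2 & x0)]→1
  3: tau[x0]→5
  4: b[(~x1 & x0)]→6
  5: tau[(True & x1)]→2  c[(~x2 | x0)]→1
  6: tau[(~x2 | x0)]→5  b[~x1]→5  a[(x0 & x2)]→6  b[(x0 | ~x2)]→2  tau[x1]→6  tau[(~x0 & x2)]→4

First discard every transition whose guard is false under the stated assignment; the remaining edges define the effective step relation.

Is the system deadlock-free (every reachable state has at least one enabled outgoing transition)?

Reach set: {0,1,2,4,5,6}
  0: a→4  tau→5  [2 out]
  1: tau→4  tau→6  [2 out]
  2: ∅  [deadlock]
  4: b→6  [1 out]
  5: c→1  [1 out]
  6: b→2  b→5  tau→5  [3 out]
witness 2: a·b·b

Answer: DEADLOCK at state 2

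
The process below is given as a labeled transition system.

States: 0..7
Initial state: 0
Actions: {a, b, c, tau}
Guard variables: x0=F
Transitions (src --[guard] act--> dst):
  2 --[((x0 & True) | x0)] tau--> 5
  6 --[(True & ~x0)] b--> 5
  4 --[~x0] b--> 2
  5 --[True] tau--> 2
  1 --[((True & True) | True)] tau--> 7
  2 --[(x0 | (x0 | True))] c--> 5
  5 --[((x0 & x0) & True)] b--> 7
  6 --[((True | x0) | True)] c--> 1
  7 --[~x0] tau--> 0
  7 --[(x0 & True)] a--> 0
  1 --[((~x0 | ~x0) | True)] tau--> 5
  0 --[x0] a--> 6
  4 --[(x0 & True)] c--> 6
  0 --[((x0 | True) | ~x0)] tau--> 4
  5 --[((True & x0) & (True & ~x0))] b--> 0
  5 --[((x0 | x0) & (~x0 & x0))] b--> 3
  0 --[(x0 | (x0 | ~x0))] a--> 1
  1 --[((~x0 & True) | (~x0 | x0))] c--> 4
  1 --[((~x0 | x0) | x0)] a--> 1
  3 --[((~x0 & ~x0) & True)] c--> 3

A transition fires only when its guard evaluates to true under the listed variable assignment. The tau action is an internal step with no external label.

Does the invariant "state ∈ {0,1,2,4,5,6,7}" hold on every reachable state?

Answer: INVARIANT HOLDS

Analysis:
Inv-set: {0,1,2,4,5,6,7}
Reach set: {0,1,2,4,5,7}
  0: safe
  1: safe
  2: safe
  4: safe
  5: safe
  7: safe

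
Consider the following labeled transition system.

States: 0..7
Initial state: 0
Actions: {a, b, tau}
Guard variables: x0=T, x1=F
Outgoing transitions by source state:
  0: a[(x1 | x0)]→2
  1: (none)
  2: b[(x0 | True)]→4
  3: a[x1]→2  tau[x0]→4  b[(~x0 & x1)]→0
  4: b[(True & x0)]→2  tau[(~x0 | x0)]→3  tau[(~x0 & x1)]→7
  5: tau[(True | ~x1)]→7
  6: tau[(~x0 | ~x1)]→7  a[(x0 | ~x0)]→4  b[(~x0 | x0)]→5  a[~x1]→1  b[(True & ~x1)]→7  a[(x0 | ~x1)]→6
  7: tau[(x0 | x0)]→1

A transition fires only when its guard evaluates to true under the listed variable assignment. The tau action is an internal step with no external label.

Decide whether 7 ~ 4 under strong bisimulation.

Answer: NOT BISIMILAR

Working:
Compute ~ classes (split until stable):
  P[0] = {{0,1,2,3,4,5,6,7}}
  P[1] = {{0},{1},{2},{3,5,7},{4},{6}}
  P[2] = {{0},{1},{2},{3},{4},{5},{6},{7}}
Fixed point at round 3; 8 class(es).
class of 7: {7}; class of 4: {4}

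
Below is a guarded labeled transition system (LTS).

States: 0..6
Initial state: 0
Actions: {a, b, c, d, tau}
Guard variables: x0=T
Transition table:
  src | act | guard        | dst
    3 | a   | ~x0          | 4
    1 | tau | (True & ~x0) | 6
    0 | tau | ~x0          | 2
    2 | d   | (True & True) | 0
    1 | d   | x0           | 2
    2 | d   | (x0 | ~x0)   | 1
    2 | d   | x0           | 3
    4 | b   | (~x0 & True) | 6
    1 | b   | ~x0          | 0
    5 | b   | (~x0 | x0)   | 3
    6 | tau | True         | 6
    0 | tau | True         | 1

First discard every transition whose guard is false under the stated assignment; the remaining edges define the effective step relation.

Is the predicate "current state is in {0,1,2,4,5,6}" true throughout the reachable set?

Inv-set: {0,1,2,4,5,6}
Reach set: {0,1,2,3}
  0: ✓
  1: ✓
  2: ✓
  3: outside
reach 3 via tau·d·d — violates

Answer: INVARIANT VIOLATED at state 3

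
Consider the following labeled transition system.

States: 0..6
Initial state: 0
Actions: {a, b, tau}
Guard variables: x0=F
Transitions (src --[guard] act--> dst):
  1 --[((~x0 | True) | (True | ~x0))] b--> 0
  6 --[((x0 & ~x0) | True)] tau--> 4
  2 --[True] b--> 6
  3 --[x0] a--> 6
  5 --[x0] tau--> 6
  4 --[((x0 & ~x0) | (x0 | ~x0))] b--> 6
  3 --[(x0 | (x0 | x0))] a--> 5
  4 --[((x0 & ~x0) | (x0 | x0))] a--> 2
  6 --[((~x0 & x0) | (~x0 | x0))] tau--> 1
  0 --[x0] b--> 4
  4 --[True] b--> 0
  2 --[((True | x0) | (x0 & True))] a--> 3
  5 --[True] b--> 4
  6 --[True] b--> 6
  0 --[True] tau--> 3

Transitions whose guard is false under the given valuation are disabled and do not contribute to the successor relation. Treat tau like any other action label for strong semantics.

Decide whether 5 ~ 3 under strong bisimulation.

Refine partition for ~:
  π0 = {{0,1,2,3,4,5,6}}
  π1 = {{0},{1,4,5},{2},{3},{6}}
  π2 = {{0},{1},{2},{3},{4},{5},{6}}
stable after 3 split(s): 7 block(s)
5∈{5}, 3∈{3}

Answer: NOT BISIMILAR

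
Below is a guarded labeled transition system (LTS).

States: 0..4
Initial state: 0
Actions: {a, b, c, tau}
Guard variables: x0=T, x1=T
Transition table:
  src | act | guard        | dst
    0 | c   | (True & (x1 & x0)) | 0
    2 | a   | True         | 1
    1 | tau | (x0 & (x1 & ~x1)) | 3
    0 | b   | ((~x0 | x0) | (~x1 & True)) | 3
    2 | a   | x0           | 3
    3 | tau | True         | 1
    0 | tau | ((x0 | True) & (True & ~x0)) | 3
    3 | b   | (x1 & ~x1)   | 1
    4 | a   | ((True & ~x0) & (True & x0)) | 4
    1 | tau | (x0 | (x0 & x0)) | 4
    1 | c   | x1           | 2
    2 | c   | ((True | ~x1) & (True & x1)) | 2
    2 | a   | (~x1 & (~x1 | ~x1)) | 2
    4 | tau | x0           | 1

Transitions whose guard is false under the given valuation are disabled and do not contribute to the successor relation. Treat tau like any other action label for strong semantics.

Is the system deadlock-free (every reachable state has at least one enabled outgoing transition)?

Reach set: {0,1,2,3,4}
  0: b→3  c→0  [2 exit(s)]
  1: c→2  tau→4  [2 exit(s)]
  2: a→1  a→3  c→2  [3 exit(s)]
  3: tau→1  [1 exit(s)]
  4: tau→1  [1 exit(s)]

Answer: DEADLOCK-FREE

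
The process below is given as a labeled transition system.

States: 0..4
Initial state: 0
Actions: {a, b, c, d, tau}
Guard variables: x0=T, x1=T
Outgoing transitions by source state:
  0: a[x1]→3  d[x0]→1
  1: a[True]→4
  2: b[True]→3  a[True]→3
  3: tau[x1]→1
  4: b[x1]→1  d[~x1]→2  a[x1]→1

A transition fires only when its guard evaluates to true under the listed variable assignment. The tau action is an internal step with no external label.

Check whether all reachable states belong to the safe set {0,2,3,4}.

Allowed set {0,2,3,4}
Reach set: {0,1,3,4}
  0: ok
  1: outside
  3: ok
  4: ok
counterexample path to 1: d

Answer: INVARIANT VIOLATED at state 1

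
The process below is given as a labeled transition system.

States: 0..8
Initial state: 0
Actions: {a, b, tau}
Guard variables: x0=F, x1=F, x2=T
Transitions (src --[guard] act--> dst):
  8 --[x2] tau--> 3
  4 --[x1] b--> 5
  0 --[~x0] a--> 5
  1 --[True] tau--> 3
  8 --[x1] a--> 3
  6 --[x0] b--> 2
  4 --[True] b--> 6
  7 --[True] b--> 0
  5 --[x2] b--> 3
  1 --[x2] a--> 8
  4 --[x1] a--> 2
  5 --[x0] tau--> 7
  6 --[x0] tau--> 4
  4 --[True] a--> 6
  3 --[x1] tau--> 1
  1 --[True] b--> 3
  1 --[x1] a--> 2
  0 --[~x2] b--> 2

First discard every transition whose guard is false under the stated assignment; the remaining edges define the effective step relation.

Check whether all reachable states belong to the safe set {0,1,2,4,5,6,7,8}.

Allowed set {0,1,2,4,5,6,7,8}
R = {0,3,5}
  0: safe
  3: outside
  5: safe
witness against invariant: a·b → 3

Answer: INVARIANT VIOLATED at state 3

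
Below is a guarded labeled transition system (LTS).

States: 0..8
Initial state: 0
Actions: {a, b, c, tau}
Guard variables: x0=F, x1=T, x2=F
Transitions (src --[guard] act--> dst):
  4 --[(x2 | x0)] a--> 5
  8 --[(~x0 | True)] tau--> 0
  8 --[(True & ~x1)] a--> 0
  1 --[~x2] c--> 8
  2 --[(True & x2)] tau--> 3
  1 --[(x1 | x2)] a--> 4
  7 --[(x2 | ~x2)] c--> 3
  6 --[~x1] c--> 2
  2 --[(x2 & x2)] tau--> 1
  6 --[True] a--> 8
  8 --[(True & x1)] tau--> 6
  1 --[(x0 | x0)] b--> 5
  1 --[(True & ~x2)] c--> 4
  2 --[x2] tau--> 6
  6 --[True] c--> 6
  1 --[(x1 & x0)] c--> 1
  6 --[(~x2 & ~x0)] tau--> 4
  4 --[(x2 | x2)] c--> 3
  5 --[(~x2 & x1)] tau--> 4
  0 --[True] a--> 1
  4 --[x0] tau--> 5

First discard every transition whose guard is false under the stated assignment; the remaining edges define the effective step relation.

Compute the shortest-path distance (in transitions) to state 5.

Layered search for 5:
  L0 = {0}
  L1 = {1}
  L2 = {4,8}
  L3 = {6}
5 never appears.

Answer: UNREACHABLE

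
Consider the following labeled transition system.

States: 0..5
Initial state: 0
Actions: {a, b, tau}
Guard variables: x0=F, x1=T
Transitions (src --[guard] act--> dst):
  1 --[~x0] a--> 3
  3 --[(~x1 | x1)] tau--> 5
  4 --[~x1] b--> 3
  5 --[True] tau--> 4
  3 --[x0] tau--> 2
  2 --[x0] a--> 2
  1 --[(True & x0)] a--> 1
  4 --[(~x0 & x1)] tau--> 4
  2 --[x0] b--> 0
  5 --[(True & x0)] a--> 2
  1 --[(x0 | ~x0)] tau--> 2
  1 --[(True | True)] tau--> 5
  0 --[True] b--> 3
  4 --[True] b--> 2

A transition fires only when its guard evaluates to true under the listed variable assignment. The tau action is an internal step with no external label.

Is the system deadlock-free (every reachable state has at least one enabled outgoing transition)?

Reachable = {0,2,3,4,5}
  0: b→3  [deg 1]
  2: ∅  [no exit]
  3: tau→5  [deg 1]
  4: b→2  tau→4  [deg 2]
  5: tau→4  [deg 1]
Path to 2: b·tau·tau·b

Answer: DEADLOCK at state 2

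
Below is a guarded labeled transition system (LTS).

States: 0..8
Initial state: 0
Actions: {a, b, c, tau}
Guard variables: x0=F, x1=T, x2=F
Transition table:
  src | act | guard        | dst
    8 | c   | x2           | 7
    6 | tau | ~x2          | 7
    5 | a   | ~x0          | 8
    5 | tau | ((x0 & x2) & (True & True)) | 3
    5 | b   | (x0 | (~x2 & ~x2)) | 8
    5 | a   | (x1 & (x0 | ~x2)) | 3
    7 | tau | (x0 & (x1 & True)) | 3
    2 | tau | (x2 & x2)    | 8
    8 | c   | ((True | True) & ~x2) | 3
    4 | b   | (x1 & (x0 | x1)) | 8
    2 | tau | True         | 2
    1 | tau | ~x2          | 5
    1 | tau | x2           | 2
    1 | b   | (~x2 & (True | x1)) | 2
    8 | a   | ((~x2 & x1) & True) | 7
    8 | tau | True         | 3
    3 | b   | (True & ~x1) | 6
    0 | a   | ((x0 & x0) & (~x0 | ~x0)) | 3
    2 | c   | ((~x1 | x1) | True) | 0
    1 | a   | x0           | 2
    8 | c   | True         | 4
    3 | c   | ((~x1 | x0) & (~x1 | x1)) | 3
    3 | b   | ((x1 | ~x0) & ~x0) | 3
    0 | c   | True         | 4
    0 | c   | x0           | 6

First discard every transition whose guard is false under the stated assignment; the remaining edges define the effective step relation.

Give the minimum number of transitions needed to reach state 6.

Layered search for 6:
  depth 0: {0}
  depth 1: {4}
  depth 2: {8}
  depth 3: {3,7}
6 never appears.

Answer: UNREACHABLE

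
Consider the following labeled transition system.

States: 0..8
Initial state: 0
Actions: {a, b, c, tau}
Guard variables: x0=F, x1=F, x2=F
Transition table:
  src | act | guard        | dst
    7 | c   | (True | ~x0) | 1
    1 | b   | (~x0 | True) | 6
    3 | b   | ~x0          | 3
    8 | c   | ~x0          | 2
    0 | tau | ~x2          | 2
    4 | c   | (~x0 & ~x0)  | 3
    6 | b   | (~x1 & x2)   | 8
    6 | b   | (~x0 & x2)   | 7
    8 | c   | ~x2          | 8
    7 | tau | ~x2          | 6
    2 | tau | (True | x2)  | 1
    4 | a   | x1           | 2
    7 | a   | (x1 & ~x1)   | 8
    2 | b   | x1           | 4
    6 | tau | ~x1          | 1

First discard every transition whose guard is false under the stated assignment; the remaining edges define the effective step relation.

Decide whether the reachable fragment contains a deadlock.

Answer: DEADLOCK-FREE

Trace:
R = {0,1,2,6}
  0: tau→2  [1 out]
  1: b→6  [1 out]
  2: tau→1  [1 out]
  6: tau→1  [1 out]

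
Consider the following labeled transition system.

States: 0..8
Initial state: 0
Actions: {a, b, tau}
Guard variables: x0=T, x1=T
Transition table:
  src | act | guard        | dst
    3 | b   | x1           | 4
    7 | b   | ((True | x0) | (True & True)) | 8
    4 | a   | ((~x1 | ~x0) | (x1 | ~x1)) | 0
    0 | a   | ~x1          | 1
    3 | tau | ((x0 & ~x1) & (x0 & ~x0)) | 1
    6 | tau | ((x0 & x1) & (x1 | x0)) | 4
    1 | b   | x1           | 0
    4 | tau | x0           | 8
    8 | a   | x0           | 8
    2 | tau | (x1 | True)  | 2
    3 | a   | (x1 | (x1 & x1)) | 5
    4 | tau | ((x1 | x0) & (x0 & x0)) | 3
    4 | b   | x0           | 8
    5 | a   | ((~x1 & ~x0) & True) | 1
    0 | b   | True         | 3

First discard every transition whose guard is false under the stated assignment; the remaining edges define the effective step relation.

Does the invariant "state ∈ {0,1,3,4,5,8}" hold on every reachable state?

Allowed set {0,1,3,4,5,8}
Reachable = {0,3,4,5,8}
  0: ok
  3: ok
  4: ok
  5: ok
  8: ok

Answer: INVARIANT HOLDS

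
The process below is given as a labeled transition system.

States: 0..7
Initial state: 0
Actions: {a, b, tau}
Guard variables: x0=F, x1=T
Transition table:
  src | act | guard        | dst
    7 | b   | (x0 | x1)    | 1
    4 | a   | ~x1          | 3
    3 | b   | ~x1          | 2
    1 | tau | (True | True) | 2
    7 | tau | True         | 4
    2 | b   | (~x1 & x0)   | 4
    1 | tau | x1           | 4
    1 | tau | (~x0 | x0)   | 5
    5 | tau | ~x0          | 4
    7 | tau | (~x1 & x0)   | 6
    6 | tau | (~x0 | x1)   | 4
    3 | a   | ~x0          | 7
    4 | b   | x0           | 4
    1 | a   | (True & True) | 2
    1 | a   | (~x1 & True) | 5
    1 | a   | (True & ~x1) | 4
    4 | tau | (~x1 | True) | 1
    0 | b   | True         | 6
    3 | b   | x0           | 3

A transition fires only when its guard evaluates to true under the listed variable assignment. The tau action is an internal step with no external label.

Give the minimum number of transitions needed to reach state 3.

Layered search for 3:
  depth 0: {0}
  depth 1: {6}
  depth 2: {4}
  depth 3: {1}
  depth 4: {2,5}
3 never appears.

Answer: UNREACHABLE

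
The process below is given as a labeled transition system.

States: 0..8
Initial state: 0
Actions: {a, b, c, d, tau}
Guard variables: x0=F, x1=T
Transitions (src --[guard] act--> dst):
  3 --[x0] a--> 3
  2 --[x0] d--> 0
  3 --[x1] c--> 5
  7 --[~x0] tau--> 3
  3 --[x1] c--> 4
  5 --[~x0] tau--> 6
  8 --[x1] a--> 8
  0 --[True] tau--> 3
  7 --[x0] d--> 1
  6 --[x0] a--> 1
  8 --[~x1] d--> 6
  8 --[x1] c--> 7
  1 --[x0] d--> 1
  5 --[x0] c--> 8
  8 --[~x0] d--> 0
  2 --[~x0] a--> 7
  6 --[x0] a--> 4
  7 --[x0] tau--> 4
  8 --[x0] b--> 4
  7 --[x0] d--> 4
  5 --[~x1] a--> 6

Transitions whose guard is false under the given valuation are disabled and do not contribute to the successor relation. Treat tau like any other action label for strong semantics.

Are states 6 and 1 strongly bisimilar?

Answer: BISIMILAR

Working:
Refine partition for ~:
  P[0] = {{0,1,2,3,4,5,6,7,8}}
  P[1] = {{0,5,7},{1,4,6},{2},{3},{8}}
  P[2] = {{0,7},{1,4,6},{2},{3},{5},{8}}
6 equivalence class(es) (converged in 3)
[6]={1,4,6}  [1]={1,4,6}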